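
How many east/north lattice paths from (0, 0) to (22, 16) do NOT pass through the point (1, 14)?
Number of paths = 22239970635

Total paths from (0, 0) to (22, 16): C(38, 22) = 22239974430. Paths through (1, 14): (paths (0, 0) → (1, 14)) × (paths (1, 14) → (22, 16)) = C(15, 1) · C(23, 21) = 15 · 253 = 3795. Avoidance count = 22239974430 − 3795 = 22239970635.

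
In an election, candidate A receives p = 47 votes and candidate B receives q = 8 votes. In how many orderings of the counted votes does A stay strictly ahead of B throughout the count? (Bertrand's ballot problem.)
Strict-lead orderings = 863365230

Total orderings of the 55 votes with 47 for A: C(55, 47) = 1217566350. By the Bertrand ballot formula (Cycle Lemma / reflection principle), the number of orderings in which A is strictly ahead of B throughout is (p − q)/(p + q) · C(p + q, p) = (47 − 8)/(47 + 8) · 1217566350 = 863365230.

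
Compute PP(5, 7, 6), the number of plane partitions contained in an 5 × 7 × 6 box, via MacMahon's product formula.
PP(5, 7, 6) = 739309710568

Evaluate the triple product over i = 1..5, j = 1..7, k = 1..6. The factors are (2/1) · (3/2) · (4/3) · (5/4) · (6/5) · (7/6) · (3/2) · (4/3) · … (210 factors total). The numerators and denominators telescope so the product is an integer; carrying out the multiplication exactly gives PP(5, 7, 6) = 739309710568.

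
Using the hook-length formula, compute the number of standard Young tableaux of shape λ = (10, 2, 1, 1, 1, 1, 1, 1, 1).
# SYT of shape (10, 2, 1, 1, 1, 1, 1, 1, 1) = 369512

Hook-length formula: f^λ = n! / Π hook(c), product over all cells c of the Young diagram. For λ = (10, 2, 1, 1, 1, 1, 1, 1, 1), n = 19 boxes. Hook lengths by row (left-to-right, top-to-bottom): [18, 10, 8, 7, 6, 5, 4, 3, 2, 1]; [9, 1]; [7]; [6]; [5]; [4]; [3]; [2]; [1]. Product of hooks = 329204736000. So f^λ = 19! / 329204736000 = 121645100408832000 / 329204736000 = 369512.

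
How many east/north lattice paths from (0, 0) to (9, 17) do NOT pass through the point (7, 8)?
Number of paths = 2770625

Total paths from (0, 0) to (9, 17): C(26, 9) = 3124550. Paths through (7, 8): (paths (0, 0) → (7, 8)) × (paths (7, 8) → (9, 17)) = C(15, 7) · C(11, 2) = 6435 · 55 = 353925. Avoidance count = 3124550 − 353925 = 2770625.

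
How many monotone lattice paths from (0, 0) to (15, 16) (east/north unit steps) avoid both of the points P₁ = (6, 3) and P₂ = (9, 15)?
Number of paths = 249871927

Inclusion–exclusion. Total paths: C(31, 15) = 300540195. Through P₁: C(9, 6)·C(22, 9) = 41783280. Through P₂: C(24, 9)·C(7, 6) = 9152528. Since P₁ is strictly southwest of P₂, a monotone path through both must visit P₁ then P₂; paths through both = C(9, 6)·C(15, 3)·C(7, 6) = 267540. Avoid both = 300540195 − 41783280 − 9152528 + 267540 = 249871927.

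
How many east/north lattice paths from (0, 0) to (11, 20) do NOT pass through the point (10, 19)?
Number of paths = 44612295

Total paths from (0, 0) to (11, 20): C(31, 11) = 84672315. Paths through (10, 19): (paths (0, 0) → (10, 19)) × (paths (10, 19) → (11, 20)) = C(29, 10) · C(2, 1) = 20030010 · 2 = 40060020. Avoidance count = 84672315 − 40060020 = 44612295.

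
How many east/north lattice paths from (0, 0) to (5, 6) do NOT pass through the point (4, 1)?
Number of paths = 432

Total paths from (0, 0) to (5, 6): C(11, 5) = 462. Paths through (4, 1): (paths (0, 0) → (4, 1)) × (paths (4, 1) → (5, 6)) = C(5, 4) · C(6, 1) = 5 · 6 = 30. Avoidance count = 462 − 30 = 432.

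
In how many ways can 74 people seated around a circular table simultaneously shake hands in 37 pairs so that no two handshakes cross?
C_37 = 45950804324621742364

These noncrossing handshakes are counted by the Catalan number C_n = (1/(n + 1)) · C(2n, n). For n = 37: C_37 = (1/38) · C(74, 37) = 1746130564335626209832/38 = 45950804324621742364.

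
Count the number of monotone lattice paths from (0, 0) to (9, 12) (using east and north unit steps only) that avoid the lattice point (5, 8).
Number of paths = 203840

Total paths from (0, 0) to (9, 12): C(21, 9) = 293930. Paths through (5, 8): (paths (0, 0) → (5, 8)) × (paths (5, 8) → (9, 12)) = C(13, 5) · C(8, 4) = 1287 · 70 = 90090. Avoidance count = 293930 − 90090 = 203840.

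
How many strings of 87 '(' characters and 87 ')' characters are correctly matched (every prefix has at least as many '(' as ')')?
C_87 = 16435314834665426797069144960762886143367590394940

These balanced parentheses are counted by the Catalan number C_n = (1/(n + 1)) · C(2n, n). For n = 87: C_87 = (1/88) · C(174, 87) = 1446307705450557558142084756547133980616347954754720/88 = 16435314834665426797069144960762886143367590394940.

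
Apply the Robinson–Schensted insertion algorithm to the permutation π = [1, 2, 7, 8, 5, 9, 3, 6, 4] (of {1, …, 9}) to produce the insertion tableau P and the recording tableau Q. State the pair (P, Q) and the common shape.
P = [1, 2, 3, 4, 9] / [5, 6] / [7, 8];  Q = [1, 2, 3, 4, 6] / [5, 8] / [7, 9];  common shape = (5, 2, 2)

Row-insert the values π_1, π_2, … into P one at a time, bumping the leftmost entry strictly greater than the inserted value down to the next row. The recording tableau Q records, in position (i, j), the step at which that cell was added to P.
  Insert 1 (step 1): P = [1];  Q = [1]
  Insert 2 (step 2): P = [1, 2];  Q = [1, 2]
  Insert 7 (step 3): P = [1, 2, 7];  Q = [1, 2, 3]
  Insert 8 (step 4): P = [1, 2, 7, 8];  Q = [1, 2, 3, 4]
  Insert 5 (step 5): P = [1, 2, 5, 8] / [7];  Q = [1, 2, 3, 4] / [5]
  Insert 9 (step 6): P = [1, 2, 5, 8, 9] / [7];  Q = [1, 2, 3, 4, 6] / [5]
  Insert 3 (step 7): P = [1, 2, 3, 8, 9] / [5] / [7];  Q = [1, 2, 3, 4, 6] / [5] / [7]
  Insert 6 (step 8): P = [1, 2, 3, 6, 9] / [5, 8] / [7];  Q = [1, 2, 3, 4, 6] / [5, 8] / [7]
  Insert 4 (step 9): P = [1, 2, 3, 4, 9] / [5, 6] / [7, 8];  Q = [1, 2, 3, 4, 6] / [5, 8] / [7, 9]
Final shape: (5, 2, 2).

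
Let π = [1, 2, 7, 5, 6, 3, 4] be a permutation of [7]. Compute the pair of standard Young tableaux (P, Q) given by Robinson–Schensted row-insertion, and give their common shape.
P = [1, 2, 3, 4] / [5, 6] / [7];  Q = [1, 2, 3, 5] / [4, 7] / [6];  common shape = (4, 2, 1)

Row-insert the values π_1, π_2, … into P one at a time, bumping the leftmost entry strictly greater than the inserted value down to the next row. The recording tableau Q records, in position (i, j), the step at which that cell was added to P.
  Insert 1 (step 1): P = [1];  Q = [1]
  Insert 2 (step 2): P = [1, 2];  Q = [1, 2]
  Insert 7 (step 3): P = [1, 2, 7];  Q = [1, 2, 3]
  Insert 5 (step 4): P = [1, 2, 5] / [7];  Q = [1, 2, 3] / [4]
  Insert 6 (step 5): P = [1, 2, 5, 6] / [7];  Q = [1, 2, 3, 5] / [4]
  Insert 3 (step 6): P = [1, 2, 3, 6] / [5] / [7];  Q = [1, 2, 3, 5] / [4] / [6]
  Insert 4 (step 7): P = [1, 2, 3, 4] / [5, 6] / [7];  Q = [1, 2, 3, 5] / [4, 7] / [6]
Final shape: (4, 2, 1).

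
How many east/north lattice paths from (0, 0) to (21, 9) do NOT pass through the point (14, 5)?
Number of paths = 10469910

Total paths from (0, 0) to (21, 9): C(30, 21) = 14307150. Paths through (14, 5): (paths (0, 0) → (14, 5)) × (paths (14, 5) → (21, 9)) = C(19, 14) · C(11, 7) = 11628 · 330 = 3837240. Avoidance count = 14307150 − 3837240 = 10469910.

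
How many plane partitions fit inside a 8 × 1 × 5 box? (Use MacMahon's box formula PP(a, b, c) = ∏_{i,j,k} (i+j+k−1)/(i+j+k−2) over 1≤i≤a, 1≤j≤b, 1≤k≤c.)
PP(8, 1, 5) = 1287

Evaluate the triple product over i = 1..8, j = 1..1, k = 1..5. The factors are (2/1) · (3/2) · (4/3) · (5/4) · (6/5) · (3/2) · (4/3) · (5/4) · … (40 factors total). The numerators and denominators telescope so the product is an integer; carrying out the multiplication exactly gives PP(8, 1, 5) = 1287.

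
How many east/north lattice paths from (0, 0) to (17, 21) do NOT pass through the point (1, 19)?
Number of paths = 28781140320

Total paths from (0, 0) to (17, 21): C(38, 17) = 28781143380. Paths through (1, 19): (paths (0, 0) → (1, 19)) × (paths (1, 19) → (17, 21)) = C(20, 1) · C(18, 16) = 20 · 153 = 3060. Avoidance count = 28781143380 − 3060 = 28781140320.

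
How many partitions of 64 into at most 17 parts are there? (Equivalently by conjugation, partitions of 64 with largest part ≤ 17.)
p(64, parts ≤ 17) = 1133373

Use the recurrence p(n, m) = p(n, m−1) + p(n−m, m): either the largest part is < m (count p(n, m−1)) or the largest part is exactly m (remove one copy of m, count p(n−m, m)). With p(0, ·) = 1 this gives p(64, parts ≤ 17) = 1133373. (By conjugating Young diagrams, this also counts partitions of 64 into at most 17 parts.)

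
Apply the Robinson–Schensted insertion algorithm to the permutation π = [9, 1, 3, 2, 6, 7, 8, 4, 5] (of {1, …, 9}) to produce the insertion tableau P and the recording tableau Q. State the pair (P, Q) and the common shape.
P = [1, 2, 4, 5, 8] / [3, 6, 7] / [9];  Q = [1, 3, 5, 6, 7] / [2, 8, 9] / [4];  common shape = (5, 3, 1)

Row-insert the values π_1, π_2, … into P one at a time, bumping the leftmost entry strictly greater than the inserted value down to the next row. The recording tableau Q records, in position (i, j), the step at which that cell was added to P.
  Insert 9 (step 1): P = [9];  Q = [1]
  Insert 1 (step 2): P = [1] / [9];  Q = [1] / [2]
  Insert 3 (step 3): P = [1, 3] / [9];  Q = [1, 3] / [2]
  Insert 2 (step 4): P = [1, 2] / [3] / [9];  Q = [1, 3] / [2] / [4]
  Insert 6 (step 5): P = [1, 2, 6] / [3] / [9];  Q = [1, 3, 5] / [2] / [4]
  Insert 7 (step 6): P = [1, 2, 6, 7] / [3] / [9];  Q = [1, 3, 5, 6] / [2] / [4]
  Insert 8 (step 7): P = [1, 2, 6, 7, 8] / [3] / [9];  Q = [1, 3, 5, 6, 7] / [2] / [4]
  Insert 4 (step 8): P = [1, 2, 4, 7, 8] / [3, 6] / [9];  Q = [1, 3, 5, 6, 7] / [2, 8] / [4]
  Insert 5 (step 9): P = [1, 2, 4, 5, 8] / [3, 6, 7] / [9];  Q = [1, 3, 5, 6, 7] / [2, 8, 9] / [4]
Final shape: (5, 3, 1).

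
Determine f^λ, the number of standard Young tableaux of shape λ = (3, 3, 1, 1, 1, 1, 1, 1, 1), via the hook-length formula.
# SYT of shape (3, 3, 1, 1, 1, 1, 1, 1, 1) = 936

Hook-length formula: f^λ = n! / Π hook(c), product over all cells c of the Young diagram. For λ = (3, 3, 1, 1, 1, 1, 1, 1, 1), n = 13 boxes. Hook lengths by row (left-to-right, top-to-bottom): [11, 3, 2]; [10, 2, 1]; [7]; [6]; [5]; [4]; [3]; [2]; [1]. Product of hooks = 6652800. So f^λ = 13! / 6652800 = 6227020800 / 6652800 = 936.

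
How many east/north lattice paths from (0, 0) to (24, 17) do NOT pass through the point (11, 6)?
Number of paths = 120692202306

Total paths from (0, 0) to (24, 17): C(41, 24) = 151584480450. Paths through (11, 6): (paths (0, 0) → (11, 6)) × (paths (11, 6) → (24, 17)) = C(17, 11) · C(24, 13) = 12376 · 2496144 = 30892278144. Avoidance count = 151584480450 − 30892278144 = 120692202306.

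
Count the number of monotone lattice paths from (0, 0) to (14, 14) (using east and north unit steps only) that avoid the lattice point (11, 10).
Number of paths = 27771540

Total paths from (0, 0) to (14, 14): C(28, 14) = 40116600. Paths through (11, 10): (paths (0, 0) → (11, 10)) × (paths (11, 10) → (14, 14)) = C(21, 11) · C(7, 3) = 352716 · 35 = 12345060. Avoidance count = 40116600 − 12345060 = 27771540.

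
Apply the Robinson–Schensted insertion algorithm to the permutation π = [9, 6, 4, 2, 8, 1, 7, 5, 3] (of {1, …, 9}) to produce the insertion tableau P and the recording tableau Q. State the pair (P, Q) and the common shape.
P = [1, 3] / [2, 5] / [4, 7] / [6, 8] / [9];  Q = [1, 5] / [2, 7] / [3, 8] / [4, 9] / [6];  common shape = (2, 2, 2, 2, 1)

Row-insert the values π_1, π_2, … into P one at a time, bumping the leftmost entry strictly greater than the inserted value down to the next row. The recording tableau Q records, in position (i, j), the step at which that cell was added to P.
  Insert 9 (step 1): P = [9];  Q = [1]
  Insert 6 (step 2): P = [6] / [9];  Q = [1] / [2]
  Insert 4 (step 3): P = [4] / [6] / [9];  Q = [1] / [2] / [3]
  Insert 2 (step 4): P = [2] / [4] / [6] / [9];  Q = [1] / [2] / [3] / [4]
  Insert 8 (step 5): P = [2, 8] / [4] / [6] / [9];  Q = [1, 5] / [2] / [3] / [4]
  Insert 1 (step 6): P = [1, 8] / [2] / [4] / [6] / [9];  Q = [1, 5] / [2] / [3] / [4] / [6]
  Insert 7 (step 7): P = [1, 7] / [2, 8] / [4] / [6] / [9];  Q = [1, 5] / [2, 7] / [3] / [4] / [6]
  Insert 5 (step 8): P = [1, 5] / [2, 7] / [4, 8] / [6] / [9];  Q = [1, 5] / [2, 7] / [3, 8] / [4] / [6]
  Insert 3 (step 9): P = [1, 3] / [2, 5] / [4, 7] / [6, 8] / [9];  Q = [1, 5] / [2, 7] / [3, 8] / [4, 9] / [6]
Final shape: (2, 2, 2, 2, 1).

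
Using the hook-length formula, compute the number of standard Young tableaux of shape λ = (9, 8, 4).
# SYT of shape (9, 8, 4) = 10287550

Hook-length formula: f^λ = n! / Π hook(c), product over all cells c of the Young diagram. For λ = (9, 8, 4), n = 21 boxes. Hook lengths by row (left-to-right, top-to-bottom): [11, 10, 9, 8, 6, 5, 4, 3, 1]; [9, 8, 7, 6, 4, 3, 2, 1]; [4, 3, 2, 1]. Product of hooks = 4966288588800. So f^λ = 21! / 4966288588800 = 51090942171709440000 / 4966288588800 = 10287550.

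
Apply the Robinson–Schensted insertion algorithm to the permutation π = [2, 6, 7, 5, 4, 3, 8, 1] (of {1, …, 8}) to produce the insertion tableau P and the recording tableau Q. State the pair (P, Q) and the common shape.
P = [1, 3, 7, 8] / [2] / [4] / [5] / [6];  Q = [1, 2, 3, 7] / [4] / [5] / [6] / [8];  common shape = (4, 1, 1, 1, 1)

Row-insert the values π_1, π_2, … into P one at a time, bumping the leftmost entry strictly greater than the inserted value down to the next row. The recording tableau Q records, in position (i, j), the step at which that cell was added to P.
  Insert 2 (step 1): P = [2];  Q = [1]
  Insert 6 (step 2): P = [2, 6];  Q = [1, 2]
  Insert 7 (step 3): P = [2, 6, 7];  Q = [1, 2, 3]
  Insert 5 (step 4): P = [2, 5, 7] / [6];  Q = [1, 2, 3] / [4]
  Insert 4 (step 5): P = [2, 4, 7] / [5] / [6];  Q = [1, 2, 3] / [4] / [5]
  Insert 3 (step 6): P = [2, 3, 7] / [4] / [5] / [6];  Q = [1, 2, 3] / [4] / [5] / [6]
  Insert 8 (step 7): P = [2, 3, 7, 8] / [4] / [5] / [6];  Q = [1, 2, 3, 7] / [4] / [5] / [6]
  Insert 1 (step 8): P = [1, 3, 7, 8] / [2] / [4] / [5] / [6];  Q = [1, 2, 3, 7] / [4] / [5] / [6] / [8]
Final shape: (4, 1, 1, 1, 1).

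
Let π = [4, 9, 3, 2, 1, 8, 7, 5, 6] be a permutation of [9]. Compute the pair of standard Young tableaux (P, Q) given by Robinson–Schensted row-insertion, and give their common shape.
P = [1, 5, 6] / [2, 7] / [3, 8] / [4, 9];  Q = [1, 2, 9] / [3, 6] / [4, 7] / [5, 8];  common shape = (3, 2, 2, 2)

Row-insert the values π_1, π_2, … into P one at a time, bumping the leftmost entry strictly greater than the inserted value down to the next row. The recording tableau Q records, in position (i, j), the step at which that cell was added to P.
  Insert 4 (step 1): P = [4];  Q = [1]
  Insert 9 (step 2): P = [4, 9];  Q = [1, 2]
  Insert 3 (step 3): P = [3, 9] / [4];  Q = [1, 2] / [3]
  Insert 2 (step 4): P = [2, 9] / [3] / [4];  Q = [1, 2] / [3] / [4]
  Insert 1 (step 5): P = [1, 9] / [2] / [3] / [4];  Q = [1, 2] / [3] / [4] / [5]
  Insert 8 (step 6): P = [1, 8] / [2, 9] / [3] / [4];  Q = [1, 2] / [3, 6] / [4] / [5]
  Insert 7 (step 7): P = [1, 7] / [2, 8] / [3, 9] / [4];  Q = [1, 2] / [3, 6] / [4, 7] / [5]
  Insert 5 (step 8): P = [1, 5] / [2, 7] / [3, 8] / [4, 9];  Q = [1, 2] / [3, 6] / [4, 7] / [5, 8]
  Insert 6 (step 9): P = [1, 5, 6] / [2, 7] / [3, 8] / [4, 9];  Q = [1, 2, 9] / [3, 6] / [4, 7] / [5, 8]
Final shape: (3, 2, 2, 2).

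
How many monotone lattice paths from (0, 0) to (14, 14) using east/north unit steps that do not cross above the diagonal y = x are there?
C_14 = 2674440

These NE paths below the diagonal are counted by the Catalan number C_n = (1/(n + 1)) · C(2n, n). For n = 14: C_14 = (1/15) · C(28, 14) = 40116600/15 = 2674440.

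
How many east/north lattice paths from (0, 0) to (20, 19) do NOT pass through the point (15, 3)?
Number of paths = 68906659626

Total paths from (0, 0) to (20, 19): C(39, 20) = 68923264410. Paths through (15, 3): (paths (0, 0) → (15, 3)) × (paths (15, 3) → (20, 19)) = C(18, 15) · C(21, 5) = 816 · 20349 = 16604784. Avoidance count = 68923264410 − 16604784 = 68906659626.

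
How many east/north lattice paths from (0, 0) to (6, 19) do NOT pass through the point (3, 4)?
Number of paths = 148540

Total paths from (0, 0) to (6, 19): C(25, 6) = 177100. Paths through (3, 4): (paths (0, 0) → (3, 4)) × (paths (3, 4) → (6, 19)) = C(7, 3) · C(18, 3) = 35 · 816 = 28560. Avoidance count = 177100 − 28560 = 148540.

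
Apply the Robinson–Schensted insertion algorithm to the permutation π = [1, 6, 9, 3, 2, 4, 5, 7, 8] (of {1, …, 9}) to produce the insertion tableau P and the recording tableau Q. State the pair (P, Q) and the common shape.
P = [1, 2, 4, 5, 7, 8] / [3, 9] / [6];  Q = [1, 2, 3, 7, 8, 9] / [4, 6] / [5];  common shape = (6, 2, 1)

Row-insert the values π_1, π_2, … into P one at a time, bumping the leftmost entry strictly greater than the inserted value down to the next row. The recording tableau Q records, in position (i, j), the step at which that cell was added to P.
  Insert 1 (step 1): P = [1];  Q = [1]
  Insert 6 (step 2): P = [1, 6];  Q = [1, 2]
  Insert 9 (step 3): P = [1, 6, 9];  Q = [1, 2, 3]
  Insert 3 (step 4): P = [1, 3, 9] / [6];  Q = [1, 2, 3] / [4]
  Insert 2 (step 5): P = [1, 2, 9] / [3] / [6];  Q = [1, 2, 3] / [4] / [5]
  Insert 4 (step 6): P = [1, 2, 4] / [3, 9] / [6];  Q = [1, 2, 3] / [4, 6] / [5]
  Insert 5 (step 7): P = [1, 2, 4, 5] / [3, 9] / [6];  Q = [1, 2, 3, 7] / [4, 6] / [5]
  Insert 7 (step 8): P = [1, 2, 4, 5, 7] / [3, 9] / [6];  Q = [1, 2, 3, 7, 8] / [4, 6] / [5]
  Insert 8 (step 9): P = [1, 2, 4, 5, 7, 8] / [3, 9] / [6];  Q = [1, 2, 3, 7, 8, 9] / [4, 6] / [5]
Final shape: (6, 2, 1).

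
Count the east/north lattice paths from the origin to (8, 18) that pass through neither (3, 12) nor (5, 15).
Number of paths = 1132985

Inclusion–exclusion. Total paths: C(26, 8) = 1562275. Through P₁: C(15, 3)·C(11, 5) = 210210. Through P₂: C(20, 5)·C(6, 3) = 310080. Since P₁ is strictly southwest of P₂, a monotone path through both must visit P₁ then P₂; paths through both = C(15, 3)·C(5, 2)·C(6, 3) = 91000. Avoid both = 1562275 − 210210 − 310080 + 91000 = 1132985.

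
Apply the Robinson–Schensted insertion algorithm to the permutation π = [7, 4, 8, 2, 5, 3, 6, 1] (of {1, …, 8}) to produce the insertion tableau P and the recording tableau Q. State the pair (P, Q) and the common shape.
P = [1, 3, 6] / [2, 5] / [4, 8] / [7];  Q = [1, 3, 7] / [2, 5] / [4, 6] / [8];  common shape = (3, 2, 2, 1)

Row-insert the values π_1, π_2, … into P one at a time, bumping the leftmost entry strictly greater than the inserted value down to the next row. The recording tableau Q records, in position (i, j), the step at which that cell was added to P.
  Insert 7 (step 1): P = [7];  Q = [1]
  Insert 4 (step 2): P = [4] / [7];  Q = [1] / [2]
  Insert 8 (step 3): P = [4, 8] / [7];  Q = [1, 3] / [2]
  Insert 2 (step 4): P = [2, 8] / [4] / [7];  Q = [1, 3] / [2] / [4]
  Insert 5 (step 5): P = [2, 5] / [4, 8] / [7];  Q = [1, 3] / [2, 5] / [4]
  Insert 3 (step 6): P = [2, 3] / [4, 5] / [7, 8];  Q = [1, 3] / [2, 5] / [4, 6]
  Insert 6 (step 7): P = [2, 3, 6] / [4, 5] / [7, 8];  Q = [1, 3, 7] / [2, 5] / [4, 6]
  Insert 1 (step 8): P = [1, 3, 6] / [2, 5] / [4, 8] / [7];  Q = [1, 3, 7] / [2, 5] / [4, 6] / [8]
Final shape: (3, 2, 2, 1).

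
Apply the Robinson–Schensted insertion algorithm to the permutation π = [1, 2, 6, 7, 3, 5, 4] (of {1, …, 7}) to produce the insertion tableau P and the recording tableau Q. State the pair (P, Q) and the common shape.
P = [1, 2, 3, 4] / [5, 7] / [6];  Q = [1, 2, 3, 4] / [5, 6] / [7];  common shape = (4, 2, 1)

Row-insert the values π_1, π_2, … into P one at a time, bumping the leftmost entry strictly greater than the inserted value down to the next row. The recording tableau Q records, in position (i, j), the step at which that cell was added to P.
  Insert 1 (step 1): P = [1];  Q = [1]
  Insert 2 (step 2): P = [1, 2];  Q = [1, 2]
  Insert 6 (step 3): P = [1, 2, 6];  Q = [1, 2, 3]
  Insert 7 (step 4): P = [1, 2, 6, 7];  Q = [1, 2, 3, 4]
  Insert 3 (step 5): P = [1, 2, 3, 7] / [6];  Q = [1, 2, 3, 4] / [5]
  Insert 5 (step 6): P = [1, 2, 3, 5] / [6, 7];  Q = [1, 2, 3, 4] / [5, 6]
  Insert 4 (step 7): P = [1, 2, 3, 4] / [5, 7] / [6];  Q = [1, 2, 3, 4] / [5, 6] / [7]
Final shape: (4, 2, 1).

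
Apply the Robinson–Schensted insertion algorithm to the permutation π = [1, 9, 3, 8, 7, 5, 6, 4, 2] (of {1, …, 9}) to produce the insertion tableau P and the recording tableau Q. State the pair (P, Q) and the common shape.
P = [1, 2, 4, 6] / [3] / [5] / [7] / [8] / [9];  Q = [1, 2, 4, 7] / [3] / [5] / [6] / [8] / [9];  common shape = (4, 1, 1, 1, 1, 1)

Row-insert the values π_1, π_2, … into P one at a time, bumping the leftmost entry strictly greater than the inserted value down to the next row. The recording tableau Q records, in position (i, j), the step at which that cell was added to P.
  Insert 1 (step 1): P = [1];  Q = [1]
  Insert 9 (step 2): P = [1, 9];  Q = [1, 2]
  Insert 3 (step 3): P = [1, 3] / [9];  Q = [1, 2] / [3]
  Insert 8 (step 4): P = [1, 3, 8] / [9];  Q = [1, 2, 4] / [3]
  Insert 7 (step 5): P = [1, 3, 7] / [8] / [9];  Q = [1, 2, 4] / [3] / [5]
  Insert 5 (step 6): P = [1, 3, 5] / [7] / [8] / [9];  Q = [1, 2, 4] / [3] / [5] / [6]
  Insert 6 (step 7): P = [1, 3, 5, 6] / [7] / [8] / [9];  Q = [1, 2, 4, 7] / [3] / [5] / [6]
  Insert 4 (step 8): P = [1, 3, 4, 6] / [5] / [7] / [8] / [9];  Q = [1, 2, 4, 7] / [3] / [5] / [6] / [8]
  Insert 2 (step 9): P = [1, 2, 4, 6] / [3] / [5] / [7] / [8] / [9];  Q = [1, 2, 4, 7] / [3] / [5] / [6] / [8] / [9]
Final shape: (4, 1, 1, 1, 1, 1).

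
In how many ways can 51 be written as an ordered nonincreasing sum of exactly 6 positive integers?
p(51, 6 parts) = 5942

Partitions of n into exactly k parts are in bijection with partitions of n − k into at most k parts (subtract 1 from each part). So p(51, exactly 6) = p(45, parts ≤ 6). Computing via the recurrence p(m, j) = p(m, j−1) + p(m−j, j) gives 5942.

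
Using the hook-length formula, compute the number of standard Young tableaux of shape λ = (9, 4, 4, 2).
# SYT of shape (9, 4, 4, 2) = 7407036

Hook-length formula: f^λ = n! / Π hook(c), product over all cells c of the Young diagram. For λ = (9, 4, 4, 2), n = 19 boxes. Hook lengths by row (left-to-right, top-to-bottom): [12, 11, 9, 8, 5, 4, 3, 2, 1]; [6, 5, 3, 2]; [5, 4, 2, 1]; [2, 1]. Product of hooks = 16422912000. So f^λ = 19! / 16422912000 = 121645100408832000 / 16422912000 = 7407036.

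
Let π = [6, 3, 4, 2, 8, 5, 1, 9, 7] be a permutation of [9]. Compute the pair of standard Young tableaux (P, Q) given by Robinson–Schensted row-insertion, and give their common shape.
P = [1, 4, 5, 7] / [2, 8, 9] / [3] / [6];  Q = [1, 3, 5, 8] / [2, 6, 9] / [4] / [7];  common shape = (4, 3, 1, 1)

Row-insert the values π_1, π_2, … into P one at a time, bumping the leftmost entry strictly greater than the inserted value down to the next row. The recording tableau Q records, in position (i, j), the step at which that cell was added to P.
  Insert 6 (step 1): P = [6];  Q = [1]
  Insert 3 (step 2): P = [3] / [6];  Q = [1] / [2]
  Insert 4 (step 3): P = [3, 4] / [6];  Q = [1, 3] / [2]
  Insert 2 (step 4): P = [2, 4] / [3] / [6];  Q = [1, 3] / [2] / [4]
  Insert 8 (step 5): P = [2, 4, 8] / [3] / [6];  Q = [1, 3, 5] / [2] / [4]
  Insert 5 (step 6): P = [2, 4, 5] / [3, 8] / [6];  Q = [1, 3, 5] / [2, 6] / [4]
  Insert 1 (step 7): P = [1, 4, 5] / [2, 8] / [3] / [6];  Q = [1, 3, 5] / [2, 6] / [4] / [7]
  Insert 9 (step 8): P = [1, 4, 5, 9] / [2, 8] / [3] / [6];  Q = [1, 3, 5, 8] / [2, 6] / [4] / [7]
  Insert 7 (step 9): P = [1, 4, 5, 7] / [2, 8, 9] / [3] / [6];  Q = [1, 3, 5, 8] / [2, 6, 9] / [4] / [7]
Final shape: (4, 3, 1, 1).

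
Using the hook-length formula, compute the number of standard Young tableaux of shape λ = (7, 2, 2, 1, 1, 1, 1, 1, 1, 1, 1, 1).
# SYT of shape (7, 2, 2, 1, 1, 1, 1, 1, 1, 1, 1, 1) = 1469650

Hook-length formula: f^λ = n! / Π hook(c), product over all cells c of the Young diagram. For λ = (7, 2, 2, 1, 1, 1, 1, 1, 1, 1, 1, 1), n = 20 boxes. Hook lengths by row (left-to-right, top-to-bottom): [18, 8, 5, 4, 3, 2, 1]; [12, 2]; [11, 1]; [9]; [8]; [7]; [6]; [5]; [4]; [3]; [2]; [1]. Product of hooks = 1655429529600. So f^λ = 20! / 1655429529600 = 2432902008176640000 / 1655429529600 = 1469650.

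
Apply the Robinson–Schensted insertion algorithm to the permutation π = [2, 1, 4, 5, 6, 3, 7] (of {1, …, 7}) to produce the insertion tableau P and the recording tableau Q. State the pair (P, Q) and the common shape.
P = [1, 3, 5, 6, 7] / [2, 4];  Q = [1, 3, 4, 5, 7] / [2, 6];  common shape = (5, 2)

Row-insert the values π_1, π_2, … into P one at a time, bumping the leftmost entry strictly greater than the inserted value down to the next row. The recording tableau Q records, in position (i, j), the step at which that cell was added to P.
  Insert 2 (step 1): P = [2];  Q = [1]
  Insert 1 (step 2): P = [1] / [2];  Q = [1] / [2]
  Insert 4 (step 3): P = [1, 4] / [2];  Q = [1, 3] / [2]
  Insert 5 (step 4): P = [1, 4, 5] / [2];  Q = [1, 3, 4] / [2]
  Insert 6 (step 5): P = [1, 4, 5, 6] / [2];  Q = [1, 3, 4, 5] / [2]
  Insert 3 (step 6): P = [1, 3, 5, 6] / [2, 4];  Q = [1, 3, 4, 5] / [2, 6]
  Insert 7 (step 7): P = [1, 3, 5, 6, 7] / [2, 4];  Q = [1, 3, 4, 5, 7] / [2, 6]
Final shape: (5, 2).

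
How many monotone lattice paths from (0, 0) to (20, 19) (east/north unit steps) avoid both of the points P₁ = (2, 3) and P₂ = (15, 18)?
Number of paths = 42907229790

Inclusion–exclusion. Total paths: C(39, 20) = 68923264410. Through P₁: C(5, 2)·C(34, 18) = 22039614300. Through P₂: C(33, 15)·C(6, 5) = 6222949920. Since P₁ is strictly southwest of P₂, a monotone path through both must visit P₁ then P₂; paths through both = C(5, 2)·C(28, 13)·C(6, 5) = 2246529600. Avoid both = 68923264410 − 22039614300 − 6222949920 + 2246529600 = 42907229790.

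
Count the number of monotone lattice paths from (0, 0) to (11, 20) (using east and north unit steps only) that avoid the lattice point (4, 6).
Number of paths = 60253515

Total paths from (0, 0) to (11, 20): C(31, 11) = 84672315. Paths through (4, 6): (paths (0, 0) → (4, 6)) × (paths (4, 6) → (11, 20)) = C(10, 4) · C(21, 7) = 210 · 116280 = 24418800. Avoidance count = 84672315 − 24418800 = 60253515.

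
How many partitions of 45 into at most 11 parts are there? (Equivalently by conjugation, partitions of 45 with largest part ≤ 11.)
p(45, parts ≤ 11) = 41373

Use the recurrence p(n, m) = p(n, m−1) + p(n−m, m): either the largest part is < m (count p(n, m−1)) or the largest part is exactly m (remove one copy of m, count p(n−m, m)). With p(0, ·) = 1 this gives p(45, parts ≤ 11) = 41373. (By conjugating Young diagrams, this also counts partitions of 45 into at most 11 parts.)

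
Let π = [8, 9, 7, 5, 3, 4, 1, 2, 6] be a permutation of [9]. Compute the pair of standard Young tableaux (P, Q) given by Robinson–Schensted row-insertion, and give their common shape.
P = [1, 2, 6] / [3, 4] / [5, 9] / [7] / [8];  Q = [1, 2, 9] / [3, 6] / [4, 8] / [5] / [7];  common shape = (3, 2, 2, 1, 1)

Row-insert the values π_1, π_2, … into P one at a time, bumping the leftmost entry strictly greater than the inserted value down to the next row. The recording tableau Q records, in position (i, j), the step at which that cell was added to P.
  Insert 8 (step 1): P = [8];  Q = [1]
  Insert 9 (step 2): P = [8, 9];  Q = [1, 2]
  Insert 7 (step 3): P = [7, 9] / [8];  Q = [1, 2] / [3]
  Insert 5 (step 4): P = [5, 9] / [7] / [8];  Q = [1, 2] / [3] / [4]
  Insert 3 (step 5): P = [3, 9] / [5] / [7] / [8];  Q = [1, 2] / [3] / [4] / [5]
  Insert 4 (step 6): P = [3, 4] / [5, 9] / [7] / [8];  Q = [1, 2] / [3, 6] / [4] / [5]
  Insert 1 (step 7): P = [1, 4] / [3, 9] / [5] / [7] / [8];  Q = [1, 2] / [3, 6] / [4] / [5] / [7]
  Insert 2 (step 8): P = [1, 2] / [3, 4] / [5, 9] / [7] / [8];  Q = [1, 2] / [3, 6] / [4, 8] / [5] / [7]
  Insert 6 (step 9): P = [1, 2, 6] / [3, 4] / [5, 9] / [7] / [8];  Q = [1, 2, 9] / [3, 6] / [4, 8] / [5] / [7]
Final shape: (3, 2, 2, 1, 1).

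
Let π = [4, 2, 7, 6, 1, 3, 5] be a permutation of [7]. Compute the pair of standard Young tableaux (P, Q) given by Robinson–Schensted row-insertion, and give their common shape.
P = [1, 3, 5] / [2, 6] / [4, 7];  Q = [1, 3, 7] / [2, 4] / [5, 6];  common shape = (3, 2, 2)

Row-insert the values π_1, π_2, … into P one at a time, bumping the leftmost entry strictly greater than the inserted value down to the next row. The recording tableau Q records, in position (i, j), the step at which that cell was added to P.
  Insert 4 (step 1): P = [4];  Q = [1]
  Insert 2 (step 2): P = [2] / [4];  Q = [1] / [2]
  Insert 7 (step 3): P = [2, 7] / [4];  Q = [1, 3] / [2]
  Insert 6 (step 4): P = [2, 6] / [4, 7];  Q = [1, 3] / [2, 4]
  Insert 1 (step 5): P = [1, 6] / [2, 7] / [4];  Q = [1, 3] / [2, 4] / [5]
  Insert 3 (step 6): P = [1, 3] / [2, 6] / [4, 7];  Q = [1, 3] / [2, 4] / [5, 6]
  Insert 5 (step 7): P = [1, 3, 5] / [2, 6] / [4, 7];  Q = [1, 3, 7] / [2, 4] / [5, 6]
Final shape: (3, 2, 2).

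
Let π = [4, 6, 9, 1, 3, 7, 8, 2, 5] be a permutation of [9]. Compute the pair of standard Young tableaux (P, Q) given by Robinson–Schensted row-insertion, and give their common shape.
P = [1, 2, 5, 8] / [3, 6, 7] / [4, 9];  Q = [1, 2, 3, 7] / [4, 5, 6] / [8, 9];  common shape = (4, 3, 2)

Row-insert the values π_1, π_2, … into P one at a time, bumping the leftmost entry strictly greater than the inserted value down to the next row. The recording tableau Q records, in position (i, j), the step at which that cell was added to P.
  Insert 4 (step 1): P = [4];  Q = [1]
  Insert 6 (step 2): P = [4, 6];  Q = [1, 2]
  Insert 9 (step 3): P = [4, 6, 9];  Q = [1, 2, 3]
  Insert 1 (step 4): P = [1, 6, 9] / [4];  Q = [1, 2, 3] / [4]
  Insert 3 (step 5): P = [1, 3, 9] / [4, 6];  Q = [1, 2, 3] / [4, 5]
  Insert 7 (step 6): P = [1, 3, 7] / [4, 6, 9];  Q = [1, 2, 3] / [4, 5, 6]
  Insert 8 (step 7): P = [1, 3, 7, 8] / [4, 6, 9];  Q = [1, 2, 3, 7] / [4, 5, 6]
  Insert 2 (step 8): P = [1, 2, 7, 8] / [3, 6, 9] / [4];  Q = [1, 2, 3, 7] / [4, 5, 6] / [8]
  Insert 5 (step 9): P = [1, 2, 5, 8] / [3, 6, 7] / [4, 9];  Q = [1, 2, 3, 7] / [4, 5, 6] / [8, 9]
Final shape: (4, 3, 2).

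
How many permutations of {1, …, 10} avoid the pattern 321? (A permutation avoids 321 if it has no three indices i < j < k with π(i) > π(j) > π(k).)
C_10 = 16796

These 321-avoiding permutations are counted by the Catalan number C_n = (1/(n + 1)) · C(2n, n). For n = 10: C_10 = (1/11) · C(20, 10) = 184756/11 = 16796.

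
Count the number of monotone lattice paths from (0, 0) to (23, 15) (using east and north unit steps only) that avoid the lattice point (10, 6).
Number of paths = 11487947200

Total paths from (0, 0) to (23, 15): C(38, 23) = 15471286560. Paths through (10, 6): (paths (0, 0) → (10, 6)) × (paths (10, 6) → (23, 15)) = C(16, 10) · C(22, 13) = 8008 · 497420 = 3983339360. Avoidance count = 15471286560 − 3983339360 = 11487947200.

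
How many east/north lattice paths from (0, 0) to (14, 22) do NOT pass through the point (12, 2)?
Number of paths = 3796276179

Total paths from (0, 0) to (14, 22): C(36, 14) = 3796297200. Paths through (12, 2): (paths (0, 0) → (12, 2)) × (paths (12, 2) → (14, 22)) = C(14, 12) · C(22, 2) = 91 · 231 = 21021. Avoidance count = 3796297200 − 21021 = 3796276179.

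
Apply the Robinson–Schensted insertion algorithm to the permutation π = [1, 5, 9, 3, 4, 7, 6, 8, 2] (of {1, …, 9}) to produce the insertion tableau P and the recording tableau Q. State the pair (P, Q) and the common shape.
P = [1, 2, 4, 6, 8] / [3, 7] / [5] / [9];  Q = [1, 2, 3, 6, 8] / [4, 5] / [7] / [9];  common shape = (5, 2, 1, 1)

Row-insert the values π_1, π_2, … into P one at a time, bumping the leftmost entry strictly greater than the inserted value down to the next row. The recording tableau Q records, in position (i, j), the step at which that cell was added to P.
  Insert 1 (step 1): P = [1];  Q = [1]
  Insert 5 (step 2): P = [1, 5];  Q = [1, 2]
  Insert 9 (step 3): P = [1, 5, 9];  Q = [1, 2, 3]
  Insert 3 (step 4): P = [1, 3, 9] / [5];  Q = [1, 2, 3] / [4]
  Insert 4 (step 5): P = [1, 3, 4] / [5, 9];  Q = [1, 2, 3] / [4, 5]
  Insert 7 (step 6): P = [1, 3, 4, 7] / [5, 9];  Q = [1, 2, 3, 6] / [4, 5]
  Insert 6 (step 7): P = [1, 3, 4, 6] / [5, 7] / [9];  Q = [1, 2, 3, 6] / [4, 5] / [7]
  Insert 8 (step 8): P = [1, 3, 4, 6, 8] / [5, 7] / [9];  Q = [1, 2, 3, 6, 8] / [4, 5] / [7]
  Insert 2 (step 9): P = [1, 2, 4, 6, 8] / [3, 7] / [5] / [9];  Q = [1, 2, 3, 6, 8] / [4, 5] / [7] / [9]
Final shape: (5, 2, 1, 1).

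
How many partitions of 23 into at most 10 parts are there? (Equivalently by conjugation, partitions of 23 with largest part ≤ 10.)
p(23, parts ≤ 10) = 984

Use the recurrence p(n, m) = p(n, m−1) + p(n−m, m): either the largest part is < m (count p(n, m−1)) or the largest part is exactly m (remove one copy of m, count p(n−m, m)). With p(0, ·) = 1 this gives p(23, parts ≤ 10) = 984. (By conjugating Young diagrams, this also counts partitions of 23 into at most 10 parts.)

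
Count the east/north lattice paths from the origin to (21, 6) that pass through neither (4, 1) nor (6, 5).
Number of paths = 158148

Inclusion–exclusion. Total paths: C(27, 21) = 296010. Through P₁: C(5, 4)·C(22, 17) = 131670. Through P₂: C(11, 6)·C(16, 15) = 7392. Since P₁ is strictly southwest of P₂, a monotone path through both must visit P₁ then P₂; paths through both = C(5, 4)·C(6, 2)·C(16, 15) = 1200. Avoid both = 296010 − 131670 − 7392 + 1200 = 158148.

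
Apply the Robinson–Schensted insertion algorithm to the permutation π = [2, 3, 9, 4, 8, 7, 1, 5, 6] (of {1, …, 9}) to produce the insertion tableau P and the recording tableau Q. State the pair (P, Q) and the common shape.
P = [1, 3, 4, 5, 6] / [2, 7] / [8] / [9];  Q = [1, 2, 3, 5, 9] / [4, 8] / [6] / [7];  common shape = (5, 2, 1, 1)

Row-insert the values π_1, π_2, … into P one at a time, bumping the leftmost entry strictly greater than the inserted value down to the next row. The recording tableau Q records, in position (i, j), the step at which that cell was added to P.
  Insert 2 (step 1): P = [2];  Q = [1]
  Insert 3 (step 2): P = [2, 3];  Q = [1, 2]
  Insert 9 (step 3): P = [2, 3, 9];  Q = [1, 2, 3]
  Insert 4 (step 4): P = [2, 3, 4] / [9];  Q = [1, 2, 3] / [4]
  Insert 8 (step 5): P = [2, 3, 4, 8] / [9];  Q = [1, 2, 3, 5] / [4]
  Insert 7 (step 6): P = [2, 3, 4, 7] / [8] / [9];  Q = [1, 2, 3, 5] / [4] / [6]
  Insert 1 (step 7): P = [1, 3, 4, 7] / [2] / [8] / [9];  Q = [1, 2, 3, 5] / [4] / [6] / [7]
  Insert 5 (step 8): P = [1, 3, 4, 5] / [2, 7] / [8] / [9];  Q = [1, 2, 3, 5] / [4, 8] / [6] / [7]
  Insert 6 (step 9): P = [1, 3, 4, 5, 6] / [2, 7] / [8] / [9];  Q = [1, 2, 3, 5, 9] / [4, 8] / [6] / [7]
Final shape: (5, 2, 1, 1).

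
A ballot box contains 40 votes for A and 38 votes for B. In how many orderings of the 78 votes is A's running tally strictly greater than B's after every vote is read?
Strict-lead orderings = 680425371729975800390

Total orderings of the 78 votes with 40 for A: C(78, 40) = 26536589497469056215210. By the Bertrand ballot formula (Cycle Lemma / reflection principle), the number of orderings in which A is strictly ahead of B throughout is (p − q)/(p + q) · C(p + q, p) = (40 − 38)/(40 + 38) · 26536589497469056215210 = 680425371729975800390.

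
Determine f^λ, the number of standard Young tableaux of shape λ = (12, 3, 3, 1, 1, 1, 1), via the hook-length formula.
# SYT of shape (12, 3, 3, 1, 1, 1, 1) = 68395250

Hook-length formula: f^λ = n! / Π hook(c), product over all cells c of the Young diagram. For λ = (12, 3, 3, 1, 1, 1, 1), n = 22 boxes. Hook lengths by row (left-to-right, top-to-bottom): [18, 13, 12, 9, 8, 7, 6, 5, 4, 3, 2, 1]; [8, 3, 2]; [7, 2, 1]; [4]; [3]; [2]; [1]. Product of hooks = 16433900421120. So f^λ = 22! / 16433900421120 = 1124000727777607680000 / 16433900421120 = 68395250.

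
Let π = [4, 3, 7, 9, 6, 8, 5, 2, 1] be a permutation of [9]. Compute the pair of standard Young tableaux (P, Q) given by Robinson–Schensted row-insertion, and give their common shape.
P = [1, 5, 8] / [2, 6, 9] / [3] / [4] / [7];  Q = [1, 3, 4] / [2, 5, 6] / [7] / [8] / [9];  common shape = (3, 3, 1, 1, 1)

Row-insert the values π_1, π_2, … into P one at a time, bumping the leftmost entry strictly greater than the inserted value down to the next row. The recording tableau Q records, in position (i, j), the step at which that cell was added to P.
  Insert 4 (step 1): P = [4];  Q = [1]
  Insert 3 (step 2): P = [3] / [4];  Q = [1] / [2]
  Insert 7 (step 3): P = [3, 7] / [4];  Q = [1, 3] / [2]
  Insert 9 (step 4): P = [3, 7, 9] / [4];  Q = [1, 3, 4] / [2]
  Insert 6 (step 5): P = [3, 6, 9] / [4, 7];  Q = [1, 3, 4] / [2, 5]
  Insert 8 (step 6): P = [3, 6, 8] / [4, 7, 9];  Q = [1, 3, 4] / [2, 5, 6]
  Insert 5 (step 7): P = [3, 5, 8] / [4, 6, 9] / [7];  Q = [1, 3, 4] / [2, 5, 6] / [7]
  Insert 2 (step 8): P = [2, 5, 8] / [3, 6, 9] / [4] / [7];  Q = [1, 3, 4] / [2, 5, 6] / [7] / [8]
  Insert 1 (step 9): P = [1, 5, 8] / [2, 6, 9] / [3] / [4] / [7];  Q = [1, 3, 4] / [2, 5, 6] / [7] / [8] / [9]
Final shape: (3, 3, 1, 1, 1).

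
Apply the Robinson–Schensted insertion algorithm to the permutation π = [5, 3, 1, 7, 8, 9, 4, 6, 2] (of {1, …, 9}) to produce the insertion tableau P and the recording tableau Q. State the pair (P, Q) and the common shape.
P = [1, 2, 6, 9] / [3, 4, 8] / [5, 7];  Q = [1, 4, 5, 6] / [2, 7, 8] / [3, 9];  common shape = (4, 3, 2)

Row-insert the values π_1, π_2, … into P one at a time, bumping the leftmost entry strictly greater than the inserted value down to the next row. The recording tableau Q records, in position (i, j), the step at which that cell was added to P.
  Insert 5 (step 1): P = [5];  Q = [1]
  Insert 3 (step 2): P = [3] / [5];  Q = [1] / [2]
  Insert 1 (step 3): P = [1] / [3] / [5];  Q = [1] / [2] / [3]
  Insert 7 (step 4): P = [1, 7] / [3] / [5];  Q = [1, 4] / [2] / [3]
  Insert 8 (step 5): P = [1, 7, 8] / [3] / [5];  Q = [1, 4, 5] / [2] / [3]
  Insert 9 (step 6): P = [1, 7, 8, 9] / [3] / [5];  Q = [1, 4, 5, 6] / [2] / [3]
  Insert 4 (step 7): P = [1, 4, 8, 9] / [3, 7] / [5];  Q = [1, 4, 5, 6] / [2, 7] / [3]
  Insert 6 (step 8): P = [1, 4, 6, 9] / [3, 7, 8] / [5];  Q = [1, 4, 5, 6] / [2, 7, 8] / [3]
  Insert 2 (step 9): P = [1, 2, 6, 9] / [3, 4, 8] / [5, 7];  Q = [1, 4, 5, 6] / [2, 7, 8] / [3, 9]
Final shape: (4, 3, 2).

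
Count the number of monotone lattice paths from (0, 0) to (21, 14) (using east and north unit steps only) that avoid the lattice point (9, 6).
Number of paths = 1689479550

Total paths from (0, 0) to (21, 14): C(35, 21) = 2319959400. Paths through (9, 6): (paths (0, 0) → (9, 6)) × (paths (9, 6) → (21, 14)) = C(15, 9) · C(20, 12) = 5005 · 125970 = 630479850. Avoidance count = 2319959400 − 630479850 = 1689479550.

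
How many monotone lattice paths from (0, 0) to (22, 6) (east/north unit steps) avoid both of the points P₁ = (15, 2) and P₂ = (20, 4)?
Number of paths = 285240

Inclusion–exclusion. Total paths: C(28, 22) = 376740. Through P₁: C(17, 15)·C(11, 7) = 44880. Through P₂: C(24, 20)·C(4, 2) = 63756. Since P₁ is strictly southwest of P₂, a monotone path through both must visit P₁ then P₂; paths through both = C(17, 15)·C(7, 5)·C(4, 2) = 17136. Avoid both = 376740 − 44880 − 63756 + 17136 = 285240.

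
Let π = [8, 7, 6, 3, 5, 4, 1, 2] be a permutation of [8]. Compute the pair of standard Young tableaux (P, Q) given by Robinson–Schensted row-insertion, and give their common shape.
P = [1, 2] / [3, 4] / [5] / [6] / [7] / [8];  Q = [1, 5] / [2, 8] / [3] / [4] / [6] / [7];  common shape = (2, 2, 1, 1, 1, 1)

Row-insert the values π_1, π_2, … into P one at a time, bumping the leftmost entry strictly greater than the inserted value down to the next row. The recording tableau Q records, in position (i, j), the step at which that cell was added to P.
  Insert 8 (step 1): P = [8];  Q = [1]
  Insert 7 (step 2): P = [7] / [8];  Q = [1] / [2]
  Insert 6 (step 3): P = [6] / [7] / [8];  Q = [1] / [2] / [3]
  Insert 3 (step 4): P = [3] / [6] / [7] / [8];  Q = [1] / [2] / [3] / [4]
  Insert 5 (step 5): P = [3, 5] / [6] / [7] / [8];  Q = [1, 5] / [2] / [3] / [4]
  Insert 4 (step 6): P = [3, 4] / [5] / [6] / [7] / [8];  Q = [1, 5] / [2] / [3] / [4] / [6]
  Insert 1 (step 7): P = [1, 4] / [3] / [5] / [6] / [7] / [8];  Q = [1, 5] / [2] / [3] / [4] / [6] / [7]
  Insert 2 (step 8): P = [1, 2] / [3, 4] / [5] / [6] / [7] / [8];  Q = [1, 5] / [2, 8] / [3] / [4] / [6] / [7]
Final shape: (2, 2, 1, 1, 1, 1).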